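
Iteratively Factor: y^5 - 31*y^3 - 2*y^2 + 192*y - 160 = (y - 2)*(y^4 + 2*y^3 - 27*y^2 - 56*y + 80) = (y - 2)*(y - 1)*(y^3 + 3*y^2 - 24*y - 80) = (y - 5)*(y - 2)*(y - 1)*(y^2 + 8*y + 16) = (y - 5)*(y - 2)*(y - 1)*(y + 4)*(y + 4)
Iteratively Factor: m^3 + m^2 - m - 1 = (m + 1)*(m^2 - 1) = (m + 1)^2*(m - 1)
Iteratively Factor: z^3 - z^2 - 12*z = (z + 3)*(z^2 - 4*z) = (z - 4)*(z + 3)*(z)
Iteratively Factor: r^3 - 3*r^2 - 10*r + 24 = (r - 4)*(r^2 + r - 6) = (r - 4)*(r - 2)*(r + 3)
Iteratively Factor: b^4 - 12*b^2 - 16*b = (b + 2)*(b^3 - 2*b^2 - 8*b) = b*(b + 2)*(b^2 - 2*b - 8) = b*(b + 2)^2*(b - 4)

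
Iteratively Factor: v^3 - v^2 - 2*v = (v)*(v^2 - v - 2) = v*(v + 1)*(v - 2)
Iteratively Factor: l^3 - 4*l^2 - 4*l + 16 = (l + 2)*(l^2 - 6*l + 8) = (l - 2)*(l + 2)*(l - 4)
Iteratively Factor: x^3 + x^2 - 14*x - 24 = (x - 4)*(x^2 + 5*x + 6) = (x - 4)*(x + 2)*(x + 3)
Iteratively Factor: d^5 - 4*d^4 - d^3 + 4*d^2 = (d)*(d^4 - 4*d^3 - d^2 + 4*d) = d*(d - 4)*(d^3 - d) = d^2*(d - 4)*(d^2 - 1) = d^2*(d - 4)*(d - 1)*(d + 1)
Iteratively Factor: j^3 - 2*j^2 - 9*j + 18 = (j - 2)*(j^2 - 9) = (j - 2)*(j + 3)*(j - 3)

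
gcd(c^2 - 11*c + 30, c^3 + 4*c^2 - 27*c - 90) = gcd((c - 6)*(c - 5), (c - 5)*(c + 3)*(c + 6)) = c - 5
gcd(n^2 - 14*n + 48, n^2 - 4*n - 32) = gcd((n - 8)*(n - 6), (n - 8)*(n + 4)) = n - 8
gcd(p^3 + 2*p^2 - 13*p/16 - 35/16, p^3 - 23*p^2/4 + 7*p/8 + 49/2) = p + 7/4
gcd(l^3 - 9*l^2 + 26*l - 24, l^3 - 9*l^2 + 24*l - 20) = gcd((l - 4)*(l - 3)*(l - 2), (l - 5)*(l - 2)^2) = l - 2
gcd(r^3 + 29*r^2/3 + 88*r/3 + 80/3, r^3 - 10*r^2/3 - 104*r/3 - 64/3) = r + 4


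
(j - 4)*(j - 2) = j^2 - 6*j + 8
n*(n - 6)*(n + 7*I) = n^3 - 6*n^2 + 7*I*n^2 - 42*I*n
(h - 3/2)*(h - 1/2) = h^2 - 2*h + 3/4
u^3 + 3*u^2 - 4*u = u*(u - 1)*(u + 4)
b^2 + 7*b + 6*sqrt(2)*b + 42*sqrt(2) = (b + 7)*(b + 6*sqrt(2))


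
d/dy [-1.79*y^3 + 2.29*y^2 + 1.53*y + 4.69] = -5.37*y^2 + 4.58*y + 1.53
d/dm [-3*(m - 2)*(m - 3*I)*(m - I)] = -9*m^2 + m*(12 + 24*I) + 9 - 24*I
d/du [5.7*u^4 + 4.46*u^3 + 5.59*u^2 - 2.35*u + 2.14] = 22.8*u^3 + 13.38*u^2 + 11.18*u - 2.35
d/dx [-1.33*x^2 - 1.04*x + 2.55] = -2.66*x - 1.04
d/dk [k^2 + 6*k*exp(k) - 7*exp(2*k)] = 6*k*exp(k) + 2*k - 14*exp(2*k) + 6*exp(k)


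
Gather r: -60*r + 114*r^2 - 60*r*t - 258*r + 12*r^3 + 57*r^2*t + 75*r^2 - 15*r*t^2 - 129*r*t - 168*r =12*r^3 + r^2*(57*t + 189) + r*(-15*t^2 - 189*t - 486)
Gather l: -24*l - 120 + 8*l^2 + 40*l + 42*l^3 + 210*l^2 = 42*l^3 + 218*l^2 + 16*l - 120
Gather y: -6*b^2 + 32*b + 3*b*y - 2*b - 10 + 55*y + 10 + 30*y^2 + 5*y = -6*b^2 + 30*b + 30*y^2 + y*(3*b + 60)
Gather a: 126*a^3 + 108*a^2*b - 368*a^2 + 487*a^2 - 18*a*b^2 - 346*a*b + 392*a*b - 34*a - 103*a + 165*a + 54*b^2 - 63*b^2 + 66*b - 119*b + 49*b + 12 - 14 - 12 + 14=126*a^3 + a^2*(108*b + 119) + a*(-18*b^2 + 46*b + 28) - 9*b^2 - 4*b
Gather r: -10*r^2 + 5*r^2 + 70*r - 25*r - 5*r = -5*r^2 + 40*r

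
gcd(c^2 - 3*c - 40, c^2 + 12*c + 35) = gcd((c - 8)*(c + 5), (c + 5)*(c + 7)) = c + 5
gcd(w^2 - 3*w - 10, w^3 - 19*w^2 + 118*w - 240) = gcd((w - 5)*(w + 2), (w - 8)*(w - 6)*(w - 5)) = w - 5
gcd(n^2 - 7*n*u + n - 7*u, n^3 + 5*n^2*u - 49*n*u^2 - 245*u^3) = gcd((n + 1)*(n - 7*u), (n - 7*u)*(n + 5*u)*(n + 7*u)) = -n + 7*u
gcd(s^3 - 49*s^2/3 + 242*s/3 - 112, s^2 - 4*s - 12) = s - 6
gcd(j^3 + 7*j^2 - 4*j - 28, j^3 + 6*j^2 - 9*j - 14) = j^2 + 5*j - 14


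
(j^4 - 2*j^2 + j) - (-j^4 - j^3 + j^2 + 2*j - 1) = 2*j^4 + j^3 - 3*j^2 - j + 1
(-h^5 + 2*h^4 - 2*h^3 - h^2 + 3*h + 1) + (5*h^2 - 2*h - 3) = -h^5 + 2*h^4 - 2*h^3 + 4*h^2 + h - 2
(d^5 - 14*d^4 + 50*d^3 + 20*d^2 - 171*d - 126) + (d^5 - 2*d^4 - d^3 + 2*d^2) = 2*d^5 - 16*d^4 + 49*d^3 + 22*d^2 - 171*d - 126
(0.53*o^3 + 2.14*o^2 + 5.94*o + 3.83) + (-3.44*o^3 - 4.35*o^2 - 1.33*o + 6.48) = -2.91*o^3 - 2.21*o^2 + 4.61*o + 10.31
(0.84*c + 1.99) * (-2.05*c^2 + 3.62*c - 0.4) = -1.722*c^3 - 1.0387*c^2 + 6.8678*c - 0.796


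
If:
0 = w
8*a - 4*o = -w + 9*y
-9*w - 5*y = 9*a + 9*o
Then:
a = 61*y/108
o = -121*y/108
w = 0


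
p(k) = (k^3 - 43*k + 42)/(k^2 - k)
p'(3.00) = 5.67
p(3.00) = -10.00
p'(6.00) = 2.17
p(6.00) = 0.00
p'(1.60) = 17.41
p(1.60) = -23.65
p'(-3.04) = 5.54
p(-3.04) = 11.78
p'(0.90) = 52.85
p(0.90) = -44.77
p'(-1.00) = 43.00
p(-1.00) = 42.00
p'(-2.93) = 5.89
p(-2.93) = 12.40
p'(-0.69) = 89.22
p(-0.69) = 61.18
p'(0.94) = 48.53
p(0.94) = -42.74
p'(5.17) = 2.57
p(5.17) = -1.95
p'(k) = (1 - 2*k)*(k^3 - 43*k + 42)/(k^2 - k)^2 + (3*k^2 - 43)/(k^2 - k) = 1 + 42/k^2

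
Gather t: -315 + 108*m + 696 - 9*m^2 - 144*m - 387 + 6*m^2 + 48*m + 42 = -3*m^2 + 12*m + 36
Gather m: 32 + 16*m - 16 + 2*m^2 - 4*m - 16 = 2*m^2 + 12*m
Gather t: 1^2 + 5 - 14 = -8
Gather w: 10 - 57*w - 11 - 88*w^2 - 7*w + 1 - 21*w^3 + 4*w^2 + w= -21*w^3 - 84*w^2 - 63*w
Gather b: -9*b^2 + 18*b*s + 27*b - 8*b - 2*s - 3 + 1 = -9*b^2 + b*(18*s + 19) - 2*s - 2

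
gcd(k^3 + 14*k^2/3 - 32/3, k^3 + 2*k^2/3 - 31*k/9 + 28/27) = k - 4/3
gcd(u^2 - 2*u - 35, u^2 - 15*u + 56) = u - 7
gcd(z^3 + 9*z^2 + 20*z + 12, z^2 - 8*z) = 1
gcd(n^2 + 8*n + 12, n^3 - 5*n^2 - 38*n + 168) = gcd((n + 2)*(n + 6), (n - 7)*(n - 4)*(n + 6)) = n + 6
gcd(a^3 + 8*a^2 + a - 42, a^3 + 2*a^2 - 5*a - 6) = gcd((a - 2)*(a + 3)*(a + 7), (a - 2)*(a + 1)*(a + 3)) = a^2 + a - 6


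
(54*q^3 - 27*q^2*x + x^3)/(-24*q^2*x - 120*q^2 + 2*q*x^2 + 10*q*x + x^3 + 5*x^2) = (9*q^2 - 6*q*x + x^2)/(-4*q*x - 20*q + x^2 + 5*x)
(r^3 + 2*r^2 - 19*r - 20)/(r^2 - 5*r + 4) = (r^2 + 6*r + 5)/(r - 1)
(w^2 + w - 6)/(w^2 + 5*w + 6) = (w - 2)/(w + 2)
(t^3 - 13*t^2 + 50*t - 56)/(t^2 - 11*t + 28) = t - 2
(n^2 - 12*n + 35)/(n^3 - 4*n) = (n^2 - 12*n + 35)/(n*(n^2 - 4))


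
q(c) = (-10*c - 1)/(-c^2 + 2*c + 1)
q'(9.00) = -0.22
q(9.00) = 1.47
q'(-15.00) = -0.03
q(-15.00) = -0.59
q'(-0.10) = -12.66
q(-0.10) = 0.00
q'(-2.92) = -0.49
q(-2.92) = -2.11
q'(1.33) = -7.93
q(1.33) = -7.56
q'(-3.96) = -0.31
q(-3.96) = -1.71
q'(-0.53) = -83.89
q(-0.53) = -12.61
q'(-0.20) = -25.51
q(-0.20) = 1.79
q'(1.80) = -23.79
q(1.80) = -13.97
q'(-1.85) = -1.03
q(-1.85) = -2.86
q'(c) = (-10*c - 1)*(2*c - 2)/(-c^2 + 2*c + 1)^2 - 10/(-c^2 + 2*c + 1)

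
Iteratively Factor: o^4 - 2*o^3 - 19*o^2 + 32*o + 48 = (o + 1)*(o^3 - 3*o^2 - 16*o + 48) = (o - 4)*(o + 1)*(o^2 + o - 12) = (o - 4)*(o - 3)*(o + 1)*(o + 4)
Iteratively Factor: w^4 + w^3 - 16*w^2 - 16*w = (w + 1)*(w^3 - 16*w) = w*(w + 1)*(w^2 - 16) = w*(w + 1)*(w + 4)*(w - 4)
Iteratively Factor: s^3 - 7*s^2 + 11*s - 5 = (s - 1)*(s^2 - 6*s + 5) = (s - 1)^2*(s - 5)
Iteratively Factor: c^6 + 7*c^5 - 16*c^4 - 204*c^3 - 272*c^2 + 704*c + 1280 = (c - 2)*(c^5 + 9*c^4 + 2*c^3 - 200*c^2 - 672*c - 640) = (c - 2)*(c + 4)*(c^4 + 5*c^3 - 18*c^2 - 128*c - 160) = (c - 2)*(c + 4)^2*(c^3 + c^2 - 22*c - 40) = (c - 2)*(c + 2)*(c + 4)^2*(c^2 - c - 20) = (c - 2)*(c + 2)*(c + 4)^3*(c - 5)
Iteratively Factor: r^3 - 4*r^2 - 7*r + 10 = (r + 2)*(r^2 - 6*r + 5) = (r - 5)*(r + 2)*(r - 1)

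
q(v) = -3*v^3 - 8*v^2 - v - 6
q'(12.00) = -1489.00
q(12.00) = -6354.00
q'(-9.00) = -586.00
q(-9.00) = 1542.00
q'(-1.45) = 3.28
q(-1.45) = -12.22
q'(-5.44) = -180.30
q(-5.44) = 245.66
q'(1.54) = -46.98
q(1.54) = -37.47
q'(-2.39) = -14.17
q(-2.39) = -8.35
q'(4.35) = -240.90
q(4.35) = -408.67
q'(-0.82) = 6.07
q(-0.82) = -8.91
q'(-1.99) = -4.80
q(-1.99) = -12.05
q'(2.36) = -88.89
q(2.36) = -92.35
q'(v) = -9*v^2 - 16*v - 1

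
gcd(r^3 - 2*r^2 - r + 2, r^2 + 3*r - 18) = 1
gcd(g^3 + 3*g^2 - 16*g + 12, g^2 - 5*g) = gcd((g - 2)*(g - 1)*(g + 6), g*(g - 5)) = 1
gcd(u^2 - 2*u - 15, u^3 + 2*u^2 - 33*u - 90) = u + 3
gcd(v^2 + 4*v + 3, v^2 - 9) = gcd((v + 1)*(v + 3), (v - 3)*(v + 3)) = v + 3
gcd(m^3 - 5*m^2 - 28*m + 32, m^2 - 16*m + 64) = m - 8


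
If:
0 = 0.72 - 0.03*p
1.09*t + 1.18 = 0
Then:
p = 24.00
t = -1.08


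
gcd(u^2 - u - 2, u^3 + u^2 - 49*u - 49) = u + 1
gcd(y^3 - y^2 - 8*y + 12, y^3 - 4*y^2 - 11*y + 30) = y^2 + y - 6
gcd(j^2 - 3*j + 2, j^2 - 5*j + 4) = j - 1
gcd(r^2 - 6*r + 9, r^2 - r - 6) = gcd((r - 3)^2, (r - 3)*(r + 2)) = r - 3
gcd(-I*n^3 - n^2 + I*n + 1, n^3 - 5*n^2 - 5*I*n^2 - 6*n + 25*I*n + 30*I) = n + 1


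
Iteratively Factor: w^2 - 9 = (w + 3)*(w - 3)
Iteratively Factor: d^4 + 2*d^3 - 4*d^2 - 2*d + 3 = (d + 3)*(d^3 - d^2 - d + 1) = (d - 1)*(d + 3)*(d^2 - 1) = (d - 1)*(d + 1)*(d + 3)*(d - 1)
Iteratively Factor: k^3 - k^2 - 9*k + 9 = (k - 1)*(k^2 - 9) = (k - 3)*(k - 1)*(k + 3)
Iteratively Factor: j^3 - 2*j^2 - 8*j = (j - 4)*(j^2 + 2*j) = (j - 4)*(j + 2)*(j)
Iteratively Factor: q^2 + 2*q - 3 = (q - 1)*(q + 3)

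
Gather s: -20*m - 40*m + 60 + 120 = 180 - 60*m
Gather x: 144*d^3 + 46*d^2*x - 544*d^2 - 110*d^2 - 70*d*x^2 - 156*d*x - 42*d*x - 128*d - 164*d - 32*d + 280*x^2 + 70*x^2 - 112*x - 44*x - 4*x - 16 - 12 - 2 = 144*d^3 - 654*d^2 - 324*d + x^2*(350 - 70*d) + x*(46*d^2 - 198*d - 160) - 30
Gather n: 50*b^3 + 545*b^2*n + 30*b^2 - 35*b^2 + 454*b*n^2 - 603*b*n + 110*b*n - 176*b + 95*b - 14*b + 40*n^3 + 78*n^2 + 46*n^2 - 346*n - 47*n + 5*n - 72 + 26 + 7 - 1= 50*b^3 - 5*b^2 - 95*b + 40*n^3 + n^2*(454*b + 124) + n*(545*b^2 - 493*b - 388) - 40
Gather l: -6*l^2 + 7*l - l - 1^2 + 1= -6*l^2 + 6*l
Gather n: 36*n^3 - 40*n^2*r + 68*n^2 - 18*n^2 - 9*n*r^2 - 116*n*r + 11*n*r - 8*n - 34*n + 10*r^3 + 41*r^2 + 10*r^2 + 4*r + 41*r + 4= 36*n^3 + n^2*(50 - 40*r) + n*(-9*r^2 - 105*r - 42) + 10*r^3 + 51*r^2 + 45*r + 4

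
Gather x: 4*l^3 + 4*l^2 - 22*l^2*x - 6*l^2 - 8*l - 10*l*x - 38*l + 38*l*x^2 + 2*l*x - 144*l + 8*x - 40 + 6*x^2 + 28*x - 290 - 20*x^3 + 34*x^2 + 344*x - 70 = 4*l^3 - 2*l^2 - 190*l - 20*x^3 + x^2*(38*l + 40) + x*(-22*l^2 - 8*l + 380) - 400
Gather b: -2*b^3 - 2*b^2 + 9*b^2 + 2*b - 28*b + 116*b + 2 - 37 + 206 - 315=-2*b^3 + 7*b^2 + 90*b - 144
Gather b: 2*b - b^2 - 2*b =-b^2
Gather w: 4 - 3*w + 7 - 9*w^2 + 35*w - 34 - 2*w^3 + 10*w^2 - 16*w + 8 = -2*w^3 + w^2 + 16*w - 15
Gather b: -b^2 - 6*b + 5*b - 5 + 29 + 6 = -b^2 - b + 30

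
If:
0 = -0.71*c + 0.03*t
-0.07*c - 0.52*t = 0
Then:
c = 0.00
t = 0.00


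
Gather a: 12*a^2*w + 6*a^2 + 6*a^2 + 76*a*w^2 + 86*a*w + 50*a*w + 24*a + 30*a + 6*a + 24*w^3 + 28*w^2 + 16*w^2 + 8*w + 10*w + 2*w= a^2*(12*w + 12) + a*(76*w^2 + 136*w + 60) + 24*w^3 + 44*w^2 + 20*w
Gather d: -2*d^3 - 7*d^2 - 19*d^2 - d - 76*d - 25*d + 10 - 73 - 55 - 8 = -2*d^3 - 26*d^2 - 102*d - 126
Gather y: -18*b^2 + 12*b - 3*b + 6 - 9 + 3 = -18*b^2 + 9*b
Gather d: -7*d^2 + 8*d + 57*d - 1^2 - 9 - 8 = -7*d^2 + 65*d - 18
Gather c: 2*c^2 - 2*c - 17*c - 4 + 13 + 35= 2*c^2 - 19*c + 44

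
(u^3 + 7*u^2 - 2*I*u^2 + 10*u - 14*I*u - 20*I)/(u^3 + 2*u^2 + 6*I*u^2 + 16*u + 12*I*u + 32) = (u + 5)/(u + 8*I)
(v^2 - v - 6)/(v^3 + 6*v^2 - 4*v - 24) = (v - 3)/(v^2 + 4*v - 12)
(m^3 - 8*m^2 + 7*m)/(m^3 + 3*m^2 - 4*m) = (m - 7)/(m + 4)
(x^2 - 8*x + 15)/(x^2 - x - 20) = (x - 3)/(x + 4)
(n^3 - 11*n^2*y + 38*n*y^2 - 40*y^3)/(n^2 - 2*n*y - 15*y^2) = (n^2 - 6*n*y + 8*y^2)/(n + 3*y)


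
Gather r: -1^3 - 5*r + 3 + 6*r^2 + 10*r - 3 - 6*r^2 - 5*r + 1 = 0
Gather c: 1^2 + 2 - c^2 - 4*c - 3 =-c^2 - 4*c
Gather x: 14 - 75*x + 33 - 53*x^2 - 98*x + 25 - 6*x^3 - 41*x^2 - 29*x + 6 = -6*x^3 - 94*x^2 - 202*x + 78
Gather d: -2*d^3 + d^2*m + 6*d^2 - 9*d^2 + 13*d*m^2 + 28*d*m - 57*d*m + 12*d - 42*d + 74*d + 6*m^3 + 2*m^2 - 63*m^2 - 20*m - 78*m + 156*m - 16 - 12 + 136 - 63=-2*d^3 + d^2*(m - 3) + d*(13*m^2 - 29*m + 44) + 6*m^3 - 61*m^2 + 58*m + 45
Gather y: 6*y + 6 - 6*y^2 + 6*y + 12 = -6*y^2 + 12*y + 18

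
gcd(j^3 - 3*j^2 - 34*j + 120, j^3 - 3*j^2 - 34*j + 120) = j^3 - 3*j^2 - 34*j + 120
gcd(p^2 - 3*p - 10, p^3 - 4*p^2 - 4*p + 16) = p + 2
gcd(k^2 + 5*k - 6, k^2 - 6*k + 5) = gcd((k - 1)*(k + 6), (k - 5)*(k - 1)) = k - 1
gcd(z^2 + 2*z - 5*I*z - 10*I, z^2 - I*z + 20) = z - 5*I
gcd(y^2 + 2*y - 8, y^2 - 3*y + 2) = y - 2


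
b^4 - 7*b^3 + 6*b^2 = b^2*(b - 6)*(b - 1)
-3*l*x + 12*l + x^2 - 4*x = (-3*l + x)*(x - 4)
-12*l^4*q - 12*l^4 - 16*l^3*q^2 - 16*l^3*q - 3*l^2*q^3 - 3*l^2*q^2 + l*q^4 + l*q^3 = (-6*l + q)*(l + q)*(2*l + q)*(l*q + l)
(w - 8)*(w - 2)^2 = w^3 - 12*w^2 + 36*w - 32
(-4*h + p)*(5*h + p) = -20*h^2 + h*p + p^2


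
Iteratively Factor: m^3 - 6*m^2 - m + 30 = (m + 2)*(m^2 - 8*m + 15) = (m - 3)*(m + 2)*(m - 5)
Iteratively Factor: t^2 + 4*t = (t + 4)*(t)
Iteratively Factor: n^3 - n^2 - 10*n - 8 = (n + 1)*(n^2 - 2*n - 8) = (n + 1)*(n + 2)*(n - 4)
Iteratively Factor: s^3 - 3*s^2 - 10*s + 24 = (s + 3)*(s^2 - 6*s + 8) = (s - 4)*(s + 3)*(s - 2)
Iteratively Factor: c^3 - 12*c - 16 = (c + 2)*(c^2 - 2*c - 8) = (c + 2)^2*(c - 4)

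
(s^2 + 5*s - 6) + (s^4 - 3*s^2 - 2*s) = s^4 - 2*s^2 + 3*s - 6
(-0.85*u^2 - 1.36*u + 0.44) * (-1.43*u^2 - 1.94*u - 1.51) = 1.2155*u^4 + 3.5938*u^3 + 3.2927*u^2 + 1.2*u - 0.6644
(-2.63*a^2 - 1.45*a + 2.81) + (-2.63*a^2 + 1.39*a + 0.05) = -5.26*a^2 - 0.0600000000000001*a + 2.86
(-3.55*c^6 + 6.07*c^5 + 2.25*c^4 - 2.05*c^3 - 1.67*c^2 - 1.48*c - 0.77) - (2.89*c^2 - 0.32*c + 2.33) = -3.55*c^6 + 6.07*c^5 + 2.25*c^4 - 2.05*c^3 - 4.56*c^2 - 1.16*c - 3.1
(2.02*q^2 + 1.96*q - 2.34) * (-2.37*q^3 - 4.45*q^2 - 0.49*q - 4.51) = -4.7874*q^5 - 13.6342*q^4 - 4.166*q^3 + 0.342400000000001*q^2 - 7.693*q + 10.5534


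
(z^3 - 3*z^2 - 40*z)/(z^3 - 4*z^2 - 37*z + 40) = z/(z - 1)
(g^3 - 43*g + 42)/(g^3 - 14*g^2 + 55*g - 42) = (g + 7)/(g - 7)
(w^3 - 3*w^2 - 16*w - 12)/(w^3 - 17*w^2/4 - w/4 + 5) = 4*(w^2 - 4*w - 12)/(4*w^2 - 21*w + 20)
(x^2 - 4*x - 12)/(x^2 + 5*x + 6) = (x - 6)/(x + 3)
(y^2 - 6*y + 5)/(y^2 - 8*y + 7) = (y - 5)/(y - 7)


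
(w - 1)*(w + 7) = w^2 + 6*w - 7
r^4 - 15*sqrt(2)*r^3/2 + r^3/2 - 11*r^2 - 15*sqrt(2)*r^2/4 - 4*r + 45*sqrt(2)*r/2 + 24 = (r - 3/2)*(r + 2)*(r - 8*sqrt(2))*(r + sqrt(2)/2)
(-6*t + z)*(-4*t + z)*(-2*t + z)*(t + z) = -48*t^4 - 4*t^3*z + 32*t^2*z^2 - 11*t*z^3 + z^4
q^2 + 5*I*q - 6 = (q + 2*I)*(q + 3*I)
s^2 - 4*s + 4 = (s - 2)^2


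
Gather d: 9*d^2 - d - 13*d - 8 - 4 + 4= 9*d^2 - 14*d - 8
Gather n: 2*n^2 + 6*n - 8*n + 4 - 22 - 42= 2*n^2 - 2*n - 60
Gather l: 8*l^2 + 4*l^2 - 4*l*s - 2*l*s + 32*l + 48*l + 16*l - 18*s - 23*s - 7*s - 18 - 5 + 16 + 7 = 12*l^2 + l*(96 - 6*s) - 48*s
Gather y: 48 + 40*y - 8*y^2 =-8*y^2 + 40*y + 48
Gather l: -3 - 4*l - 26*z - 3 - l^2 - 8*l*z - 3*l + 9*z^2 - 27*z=-l^2 + l*(-8*z - 7) + 9*z^2 - 53*z - 6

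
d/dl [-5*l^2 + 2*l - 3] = 2 - 10*l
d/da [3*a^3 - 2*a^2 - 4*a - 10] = 9*a^2 - 4*a - 4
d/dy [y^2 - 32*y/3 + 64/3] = 2*y - 32/3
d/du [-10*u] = -10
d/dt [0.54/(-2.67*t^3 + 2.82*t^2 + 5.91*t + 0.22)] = (4.3254*t^2 - 3.0456*t - 3.1914)/(-2.67*t^3 + 2.82*t^2 + 5.91*t + 0.22)^2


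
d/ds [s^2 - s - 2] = 2*s - 1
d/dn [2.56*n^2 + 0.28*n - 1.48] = 5.12*n + 0.28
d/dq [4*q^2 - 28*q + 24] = 8*q - 28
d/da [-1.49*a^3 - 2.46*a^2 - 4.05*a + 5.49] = -4.47*a^2 - 4.92*a - 4.05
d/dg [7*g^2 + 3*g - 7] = 14*g + 3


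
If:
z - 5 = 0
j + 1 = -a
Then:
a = -j - 1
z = 5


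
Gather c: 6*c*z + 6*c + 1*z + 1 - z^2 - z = c*(6*z + 6) - z^2 + 1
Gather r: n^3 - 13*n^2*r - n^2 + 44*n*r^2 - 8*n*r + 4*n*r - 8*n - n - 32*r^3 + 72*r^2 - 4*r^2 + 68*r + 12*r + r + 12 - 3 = n^3 - n^2 - 9*n - 32*r^3 + r^2*(44*n + 68) + r*(-13*n^2 - 4*n + 81) + 9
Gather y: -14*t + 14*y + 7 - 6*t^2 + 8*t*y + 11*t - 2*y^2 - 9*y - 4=-6*t^2 - 3*t - 2*y^2 + y*(8*t + 5) + 3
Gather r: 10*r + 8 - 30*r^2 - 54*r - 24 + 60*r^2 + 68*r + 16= 30*r^2 + 24*r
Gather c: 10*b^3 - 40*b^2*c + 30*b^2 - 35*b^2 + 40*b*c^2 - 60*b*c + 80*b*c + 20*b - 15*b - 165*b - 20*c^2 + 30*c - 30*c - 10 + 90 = 10*b^3 - 5*b^2 - 160*b + c^2*(40*b - 20) + c*(-40*b^2 + 20*b) + 80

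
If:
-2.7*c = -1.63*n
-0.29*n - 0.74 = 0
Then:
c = -1.54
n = -2.55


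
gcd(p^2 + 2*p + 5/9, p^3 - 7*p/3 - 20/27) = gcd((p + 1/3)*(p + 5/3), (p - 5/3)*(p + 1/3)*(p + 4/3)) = p + 1/3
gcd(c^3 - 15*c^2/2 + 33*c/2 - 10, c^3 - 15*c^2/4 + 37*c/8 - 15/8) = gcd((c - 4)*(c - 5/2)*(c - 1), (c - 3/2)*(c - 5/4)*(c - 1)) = c - 1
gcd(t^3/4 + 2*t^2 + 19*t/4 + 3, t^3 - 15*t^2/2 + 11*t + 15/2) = 1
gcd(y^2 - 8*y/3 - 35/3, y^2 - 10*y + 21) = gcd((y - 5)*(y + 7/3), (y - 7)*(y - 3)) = 1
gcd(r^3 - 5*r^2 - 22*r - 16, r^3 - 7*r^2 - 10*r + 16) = r^2 - 6*r - 16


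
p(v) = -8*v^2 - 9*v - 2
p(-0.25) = -0.25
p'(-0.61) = 0.76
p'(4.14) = -75.24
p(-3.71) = -78.72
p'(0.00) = -9.00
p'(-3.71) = 50.36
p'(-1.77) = 19.32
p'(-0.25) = -5.00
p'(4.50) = -81.00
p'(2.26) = -45.16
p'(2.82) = -54.12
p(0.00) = -2.00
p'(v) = -16*v - 9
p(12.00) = -1262.00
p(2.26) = -63.20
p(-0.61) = 0.51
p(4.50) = -204.50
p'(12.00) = -201.00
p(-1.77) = -11.13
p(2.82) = -91.00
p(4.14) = -176.38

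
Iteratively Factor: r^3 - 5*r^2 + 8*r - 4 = (r - 1)*(r^2 - 4*r + 4) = (r - 2)*(r - 1)*(r - 2)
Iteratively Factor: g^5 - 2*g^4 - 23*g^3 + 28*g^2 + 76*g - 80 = (g - 1)*(g^4 - g^3 - 24*g^2 + 4*g + 80) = (g - 1)*(g + 4)*(g^3 - 5*g^2 - 4*g + 20) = (g - 5)*(g - 1)*(g + 4)*(g^2 - 4) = (g - 5)*(g - 1)*(g + 2)*(g + 4)*(g - 2)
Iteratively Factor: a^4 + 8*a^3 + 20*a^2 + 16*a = (a + 2)*(a^3 + 6*a^2 + 8*a) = a*(a + 2)*(a^2 + 6*a + 8) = a*(a + 2)*(a + 4)*(a + 2)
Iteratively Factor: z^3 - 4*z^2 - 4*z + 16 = (z + 2)*(z^2 - 6*z + 8) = (z - 2)*(z + 2)*(z - 4)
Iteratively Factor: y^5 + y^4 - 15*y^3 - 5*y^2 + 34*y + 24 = (y + 1)*(y^4 - 15*y^2 + 10*y + 24) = (y + 1)*(y + 4)*(y^3 - 4*y^2 + y + 6) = (y + 1)^2*(y + 4)*(y^2 - 5*y + 6) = (y - 2)*(y + 1)^2*(y + 4)*(y - 3)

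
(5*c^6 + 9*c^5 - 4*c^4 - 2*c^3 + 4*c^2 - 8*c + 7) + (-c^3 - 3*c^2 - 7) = 5*c^6 + 9*c^5 - 4*c^4 - 3*c^3 + c^2 - 8*c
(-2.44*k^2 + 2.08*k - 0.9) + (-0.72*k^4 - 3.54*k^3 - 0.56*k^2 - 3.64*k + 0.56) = -0.72*k^4 - 3.54*k^3 - 3.0*k^2 - 1.56*k - 0.34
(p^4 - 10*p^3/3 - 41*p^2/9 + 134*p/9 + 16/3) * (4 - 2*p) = -2*p^5 + 32*p^4/3 - 38*p^3/9 - 48*p^2 + 440*p/9 + 64/3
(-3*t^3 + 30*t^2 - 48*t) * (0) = 0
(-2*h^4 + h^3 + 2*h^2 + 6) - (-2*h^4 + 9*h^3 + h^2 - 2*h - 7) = -8*h^3 + h^2 + 2*h + 13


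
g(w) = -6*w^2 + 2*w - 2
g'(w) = 2 - 12*w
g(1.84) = -18.63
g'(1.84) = -20.08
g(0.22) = -1.85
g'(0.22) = -0.64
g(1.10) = -7.06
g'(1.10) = -11.20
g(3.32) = -61.49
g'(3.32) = -37.84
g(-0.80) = -7.44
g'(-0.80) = 11.60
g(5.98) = -204.60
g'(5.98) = -69.76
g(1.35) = -10.24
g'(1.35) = -14.20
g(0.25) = -1.88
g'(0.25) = -1.00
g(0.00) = -2.00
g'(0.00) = 2.00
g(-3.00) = -62.00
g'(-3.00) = 38.00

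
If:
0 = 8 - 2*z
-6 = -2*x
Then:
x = 3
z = 4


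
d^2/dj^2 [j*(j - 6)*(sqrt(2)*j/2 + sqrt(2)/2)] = sqrt(2)*(3*j - 5)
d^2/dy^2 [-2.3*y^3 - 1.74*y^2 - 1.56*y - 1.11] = -13.8*y - 3.48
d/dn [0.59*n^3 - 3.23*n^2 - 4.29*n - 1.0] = 1.77*n^2 - 6.46*n - 4.29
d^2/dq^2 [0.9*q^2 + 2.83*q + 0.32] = 1.80000000000000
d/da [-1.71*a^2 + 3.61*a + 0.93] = 3.61 - 3.42*a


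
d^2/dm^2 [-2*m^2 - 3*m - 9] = -4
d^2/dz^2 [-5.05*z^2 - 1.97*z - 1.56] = -10.1000000000000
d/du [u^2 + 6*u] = 2*u + 6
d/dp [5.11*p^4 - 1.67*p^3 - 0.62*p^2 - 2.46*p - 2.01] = 20.44*p^3 - 5.01*p^2 - 1.24*p - 2.46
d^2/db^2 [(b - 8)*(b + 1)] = 2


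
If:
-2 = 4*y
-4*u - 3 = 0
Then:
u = -3/4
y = -1/2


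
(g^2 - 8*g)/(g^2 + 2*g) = (g - 8)/(g + 2)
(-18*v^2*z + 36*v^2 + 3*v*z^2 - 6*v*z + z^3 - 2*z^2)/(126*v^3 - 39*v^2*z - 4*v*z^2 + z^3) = (z - 2)/(-7*v + z)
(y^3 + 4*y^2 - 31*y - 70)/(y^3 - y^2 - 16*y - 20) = (y + 7)/(y + 2)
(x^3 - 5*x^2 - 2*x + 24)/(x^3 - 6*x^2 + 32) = (x - 3)/(x - 4)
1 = 1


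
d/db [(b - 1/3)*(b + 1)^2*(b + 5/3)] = 4*b^3 + 10*b^2 + 56*b/9 + 2/9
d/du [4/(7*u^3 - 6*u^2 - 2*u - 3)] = 4*(-21*u^2 + 12*u + 2)/(-7*u^3 + 6*u^2 + 2*u + 3)^2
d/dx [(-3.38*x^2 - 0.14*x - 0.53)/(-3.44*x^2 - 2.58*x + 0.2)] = (8.2388*x^2 - 4.9984*x - 1.3954)/(11.8336*x^4 + 17.7504*x^3 + 5.2804*x^2 - 1.032*x + 0.04)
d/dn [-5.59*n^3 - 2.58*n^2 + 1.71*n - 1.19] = -16.77*n^2 - 5.16*n + 1.71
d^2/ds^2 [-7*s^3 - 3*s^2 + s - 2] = -42*s - 6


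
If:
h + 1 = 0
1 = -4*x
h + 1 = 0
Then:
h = -1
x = -1/4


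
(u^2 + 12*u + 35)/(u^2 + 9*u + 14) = (u + 5)/(u + 2)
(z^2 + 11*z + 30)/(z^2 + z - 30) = (z + 5)/(z - 5)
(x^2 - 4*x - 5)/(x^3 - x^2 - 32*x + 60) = (x + 1)/(x^2 + 4*x - 12)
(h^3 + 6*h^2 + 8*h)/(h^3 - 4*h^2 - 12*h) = (h + 4)/(h - 6)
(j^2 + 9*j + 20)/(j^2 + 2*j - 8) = (j + 5)/(j - 2)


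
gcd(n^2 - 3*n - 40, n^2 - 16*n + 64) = n - 8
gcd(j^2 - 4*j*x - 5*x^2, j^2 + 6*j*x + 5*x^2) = j + x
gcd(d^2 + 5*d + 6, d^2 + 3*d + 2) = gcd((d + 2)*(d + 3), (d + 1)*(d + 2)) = d + 2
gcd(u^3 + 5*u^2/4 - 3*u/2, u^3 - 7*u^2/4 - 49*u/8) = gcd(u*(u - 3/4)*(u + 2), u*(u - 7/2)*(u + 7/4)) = u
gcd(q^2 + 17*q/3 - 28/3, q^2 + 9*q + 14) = q + 7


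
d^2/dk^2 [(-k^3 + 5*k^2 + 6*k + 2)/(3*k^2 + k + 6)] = 4*(28*k^3 - 117*k^2 - 207*k + 55)/(27*k^6 + 27*k^5 + 171*k^4 + 109*k^3 + 342*k^2 + 108*k + 216)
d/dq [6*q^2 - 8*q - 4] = 12*q - 8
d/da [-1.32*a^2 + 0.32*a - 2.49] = 0.32 - 2.64*a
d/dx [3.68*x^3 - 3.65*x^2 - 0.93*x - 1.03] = 11.04*x^2 - 7.3*x - 0.93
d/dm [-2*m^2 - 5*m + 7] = -4*m - 5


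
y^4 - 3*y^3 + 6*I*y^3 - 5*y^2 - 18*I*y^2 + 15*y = y*(y - 3)*(y + I)*(y + 5*I)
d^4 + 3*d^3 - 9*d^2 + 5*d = d*(d - 1)^2*(d + 5)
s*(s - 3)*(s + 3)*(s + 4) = s^4 + 4*s^3 - 9*s^2 - 36*s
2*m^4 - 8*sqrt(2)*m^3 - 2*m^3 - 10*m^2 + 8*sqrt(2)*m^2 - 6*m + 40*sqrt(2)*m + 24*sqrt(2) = (m - 3)*(m - 4*sqrt(2))*(sqrt(2)*m + sqrt(2))^2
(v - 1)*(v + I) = v^2 - v + I*v - I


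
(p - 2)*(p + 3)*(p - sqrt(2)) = p^3 - sqrt(2)*p^2 + p^2 - 6*p - sqrt(2)*p + 6*sqrt(2)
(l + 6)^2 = l^2 + 12*l + 36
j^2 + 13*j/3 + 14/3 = (j + 2)*(j + 7/3)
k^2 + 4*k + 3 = (k + 1)*(k + 3)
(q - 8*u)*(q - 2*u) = q^2 - 10*q*u + 16*u^2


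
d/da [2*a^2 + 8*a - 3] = 4*a + 8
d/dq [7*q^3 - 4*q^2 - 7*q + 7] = 21*q^2 - 8*q - 7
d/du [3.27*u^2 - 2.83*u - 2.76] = 6.54*u - 2.83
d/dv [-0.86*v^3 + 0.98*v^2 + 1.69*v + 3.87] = -2.58*v^2 + 1.96*v + 1.69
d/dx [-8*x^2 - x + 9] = -16*x - 1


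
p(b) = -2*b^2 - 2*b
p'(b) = -4*b - 2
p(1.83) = -10.36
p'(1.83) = -9.32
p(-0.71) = 0.41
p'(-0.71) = 0.84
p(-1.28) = -0.72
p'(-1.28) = 3.12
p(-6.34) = -67.71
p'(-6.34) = 23.36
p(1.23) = -5.49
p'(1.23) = -6.92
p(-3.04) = -12.40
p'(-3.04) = 10.16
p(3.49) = -31.34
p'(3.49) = -15.96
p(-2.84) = -10.45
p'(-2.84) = 9.36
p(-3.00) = -12.00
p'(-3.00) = 10.00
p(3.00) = -24.00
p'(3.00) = -14.00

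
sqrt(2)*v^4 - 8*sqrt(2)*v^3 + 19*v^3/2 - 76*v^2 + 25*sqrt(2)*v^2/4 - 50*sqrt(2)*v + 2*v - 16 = (v - 8)*(v + sqrt(2)/2)*(v + 4*sqrt(2))*(sqrt(2)*v + 1/2)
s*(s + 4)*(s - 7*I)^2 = s^4 + 4*s^3 - 14*I*s^3 - 49*s^2 - 56*I*s^2 - 196*s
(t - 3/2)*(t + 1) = t^2 - t/2 - 3/2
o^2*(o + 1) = o^3 + o^2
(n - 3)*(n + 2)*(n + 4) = n^3 + 3*n^2 - 10*n - 24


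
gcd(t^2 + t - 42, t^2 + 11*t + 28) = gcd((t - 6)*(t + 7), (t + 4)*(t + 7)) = t + 7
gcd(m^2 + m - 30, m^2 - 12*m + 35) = m - 5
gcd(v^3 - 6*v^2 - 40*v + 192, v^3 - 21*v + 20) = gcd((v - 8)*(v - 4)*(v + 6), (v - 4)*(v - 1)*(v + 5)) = v - 4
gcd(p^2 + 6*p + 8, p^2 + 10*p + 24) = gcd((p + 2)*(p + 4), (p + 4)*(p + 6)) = p + 4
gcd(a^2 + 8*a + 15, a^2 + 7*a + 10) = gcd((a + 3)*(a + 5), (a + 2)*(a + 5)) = a + 5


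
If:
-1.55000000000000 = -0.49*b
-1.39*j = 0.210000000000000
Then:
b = 3.16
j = -0.15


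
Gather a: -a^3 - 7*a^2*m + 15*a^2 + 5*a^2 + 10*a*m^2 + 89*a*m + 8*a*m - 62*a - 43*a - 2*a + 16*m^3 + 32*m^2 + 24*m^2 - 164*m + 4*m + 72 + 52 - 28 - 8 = -a^3 + a^2*(20 - 7*m) + a*(10*m^2 + 97*m - 107) + 16*m^3 + 56*m^2 - 160*m + 88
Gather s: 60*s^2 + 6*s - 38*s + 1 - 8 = 60*s^2 - 32*s - 7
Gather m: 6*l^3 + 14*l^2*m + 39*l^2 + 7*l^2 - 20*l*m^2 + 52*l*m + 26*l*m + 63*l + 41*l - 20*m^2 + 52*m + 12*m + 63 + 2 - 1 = 6*l^3 + 46*l^2 + 104*l + m^2*(-20*l - 20) + m*(14*l^2 + 78*l + 64) + 64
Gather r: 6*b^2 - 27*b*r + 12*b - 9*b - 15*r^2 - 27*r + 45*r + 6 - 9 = 6*b^2 + 3*b - 15*r^2 + r*(18 - 27*b) - 3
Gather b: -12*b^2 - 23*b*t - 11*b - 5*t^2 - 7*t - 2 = -12*b^2 + b*(-23*t - 11) - 5*t^2 - 7*t - 2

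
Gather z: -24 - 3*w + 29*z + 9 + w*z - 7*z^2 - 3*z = -3*w - 7*z^2 + z*(w + 26) - 15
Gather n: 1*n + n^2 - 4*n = n^2 - 3*n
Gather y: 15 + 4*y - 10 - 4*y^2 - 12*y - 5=-4*y^2 - 8*y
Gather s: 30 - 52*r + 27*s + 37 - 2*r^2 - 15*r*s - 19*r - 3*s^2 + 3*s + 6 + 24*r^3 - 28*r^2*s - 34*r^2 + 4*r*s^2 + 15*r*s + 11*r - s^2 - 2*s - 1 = 24*r^3 - 36*r^2 - 60*r + s^2*(4*r - 4) + s*(28 - 28*r^2) + 72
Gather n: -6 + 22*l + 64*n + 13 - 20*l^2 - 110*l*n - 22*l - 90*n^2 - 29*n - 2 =-20*l^2 - 90*n^2 + n*(35 - 110*l) + 5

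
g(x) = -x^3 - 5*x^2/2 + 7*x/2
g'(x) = -3*x^2 - 5*x + 7/2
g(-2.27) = -9.13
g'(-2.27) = -0.61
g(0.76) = 0.78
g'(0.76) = -2.03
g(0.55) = 1.00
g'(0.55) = -0.16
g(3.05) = -40.95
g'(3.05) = -39.66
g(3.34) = -53.46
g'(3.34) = -46.67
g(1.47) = -3.43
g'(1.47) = -10.33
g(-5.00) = 45.00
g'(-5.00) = -46.50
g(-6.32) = 130.46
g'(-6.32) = -84.73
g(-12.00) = 1326.00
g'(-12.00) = -368.50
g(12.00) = -2046.00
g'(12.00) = -488.50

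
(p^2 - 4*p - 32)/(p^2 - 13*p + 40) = (p + 4)/(p - 5)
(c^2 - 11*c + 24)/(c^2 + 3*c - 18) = (c - 8)/(c + 6)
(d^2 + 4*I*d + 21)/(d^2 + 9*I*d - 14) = (d - 3*I)/(d + 2*I)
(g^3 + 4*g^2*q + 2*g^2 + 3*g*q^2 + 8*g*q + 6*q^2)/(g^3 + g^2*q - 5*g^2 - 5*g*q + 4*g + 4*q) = (g^2 + 3*g*q + 2*g + 6*q)/(g^2 - 5*g + 4)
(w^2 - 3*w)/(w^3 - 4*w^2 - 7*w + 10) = w*(w - 3)/(w^3 - 4*w^2 - 7*w + 10)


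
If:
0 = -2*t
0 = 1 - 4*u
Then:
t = 0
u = 1/4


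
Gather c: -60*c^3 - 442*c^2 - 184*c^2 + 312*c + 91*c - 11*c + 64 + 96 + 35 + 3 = -60*c^3 - 626*c^2 + 392*c + 198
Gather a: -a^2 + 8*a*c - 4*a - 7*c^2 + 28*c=-a^2 + a*(8*c - 4) - 7*c^2 + 28*c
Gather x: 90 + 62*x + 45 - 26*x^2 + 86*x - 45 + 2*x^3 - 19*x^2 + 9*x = 2*x^3 - 45*x^2 + 157*x + 90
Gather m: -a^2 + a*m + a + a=-a^2 + a*m + 2*a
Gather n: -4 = -4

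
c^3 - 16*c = c*(c - 4)*(c + 4)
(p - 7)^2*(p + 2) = p^3 - 12*p^2 + 21*p + 98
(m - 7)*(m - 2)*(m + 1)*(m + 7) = m^4 - m^3 - 51*m^2 + 49*m + 98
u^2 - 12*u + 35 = (u - 7)*(u - 5)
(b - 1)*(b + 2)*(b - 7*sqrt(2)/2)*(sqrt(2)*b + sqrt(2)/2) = sqrt(2)*b^4 - 7*b^3 + 3*sqrt(2)*b^3/2 - 21*b^2/2 - 3*sqrt(2)*b^2/2 - sqrt(2)*b + 21*b/2 + 7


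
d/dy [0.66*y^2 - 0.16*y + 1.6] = 1.32*y - 0.16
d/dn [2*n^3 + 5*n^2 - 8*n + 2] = 6*n^2 + 10*n - 8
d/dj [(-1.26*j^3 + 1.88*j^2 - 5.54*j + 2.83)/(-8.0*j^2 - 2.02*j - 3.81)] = (10.08*j^4 + 5.0904*j^3 - 33.7158*j^2 + 30.9544*j + 26.824)/(64.0*j^4 + 32.32*j^3 + 65.0404*j^2 + 15.3924*j + 14.5161)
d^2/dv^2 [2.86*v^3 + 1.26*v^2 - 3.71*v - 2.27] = 17.16*v + 2.52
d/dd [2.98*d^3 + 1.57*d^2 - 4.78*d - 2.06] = 8.94*d^2 + 3.14*d - 4.78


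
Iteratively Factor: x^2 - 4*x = (x)*(x - 4)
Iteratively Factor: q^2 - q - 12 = (q - 4)*(q + 3)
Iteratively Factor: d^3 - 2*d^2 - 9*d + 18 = (d + 3)*(d^2 - 5*d + 6) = (d - 3)*(d + 3)*(d - 2)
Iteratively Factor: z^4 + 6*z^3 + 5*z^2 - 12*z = (z + 3)*(z^3 + 3*z^2 - 4*z) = z*(z + 3)*(z^2 + 3*z - 4) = z*(z + 3)*(z + 4)*(z - 1)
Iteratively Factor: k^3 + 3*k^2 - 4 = (k - 1)*(k^2 + 4*k + 4) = (k - 1)*(k + 2)*(k + 2)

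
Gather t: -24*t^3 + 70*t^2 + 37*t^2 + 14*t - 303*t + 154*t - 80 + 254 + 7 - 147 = -24*t^3 + 107*t^2 - 135*t + 34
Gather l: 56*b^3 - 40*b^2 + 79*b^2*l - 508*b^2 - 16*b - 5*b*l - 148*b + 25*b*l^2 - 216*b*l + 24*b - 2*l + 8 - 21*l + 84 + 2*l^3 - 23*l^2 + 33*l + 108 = 56*b^3 - 548*b^2 - 140*b + 2*l^3 + l^2*(25*b - 23) + l*(79*b^2 - 221*b + 10) + 200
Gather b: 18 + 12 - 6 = 24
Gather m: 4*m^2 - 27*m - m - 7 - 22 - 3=4*m^2 - 28*m - 32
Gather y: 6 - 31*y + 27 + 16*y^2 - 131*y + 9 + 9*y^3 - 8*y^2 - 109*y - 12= 9*y^3 + 8*y^2 - 271*y + 30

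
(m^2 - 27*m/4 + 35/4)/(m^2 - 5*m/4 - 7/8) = 2*(m - 5)/(2*m + 1)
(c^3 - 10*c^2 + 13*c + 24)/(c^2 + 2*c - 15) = (c^2 - 7*c - 8)/(c + 5)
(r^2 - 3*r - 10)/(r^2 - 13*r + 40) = (r + 2)/(r - 8)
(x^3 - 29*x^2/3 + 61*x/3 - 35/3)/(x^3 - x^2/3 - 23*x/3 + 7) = (3*x^2 - 26*x + 35)/(3*x^2 + 2*x - 21)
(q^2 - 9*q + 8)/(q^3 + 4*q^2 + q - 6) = (q - 8)/(q^2 + 5*q + 6)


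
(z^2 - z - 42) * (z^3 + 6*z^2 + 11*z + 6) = z^5 + 5*z^4 - 37*z^3 - 257*z^2 - 468*z - 252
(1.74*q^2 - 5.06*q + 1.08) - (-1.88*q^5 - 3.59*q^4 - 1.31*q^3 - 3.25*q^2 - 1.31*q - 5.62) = 1.88*q^5 + 3.59*q^4 + 1.31*q^3 + 4.99*q^2 - 3.75*q + 6.7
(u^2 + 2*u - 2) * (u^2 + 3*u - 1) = u^4 + 5*u^3 + 3*u^2 - 8*u + 2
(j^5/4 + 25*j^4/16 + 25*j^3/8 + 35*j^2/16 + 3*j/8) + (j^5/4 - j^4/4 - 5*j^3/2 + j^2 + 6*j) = j^5/2 + 21*j^4/16 + 5*j^3/8 + 51*j^2/16 + 51*j/8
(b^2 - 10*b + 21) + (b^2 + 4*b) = 2*b^2 - 6*b + 21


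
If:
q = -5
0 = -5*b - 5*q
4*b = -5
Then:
No Solution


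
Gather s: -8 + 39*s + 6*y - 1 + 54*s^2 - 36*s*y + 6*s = 54*s^2 + s*(45 - 36*y) + 6*y - 9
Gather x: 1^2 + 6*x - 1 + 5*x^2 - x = 5*x^2 + 5*x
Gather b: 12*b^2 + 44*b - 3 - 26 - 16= 12*b^2 + 44*b - 45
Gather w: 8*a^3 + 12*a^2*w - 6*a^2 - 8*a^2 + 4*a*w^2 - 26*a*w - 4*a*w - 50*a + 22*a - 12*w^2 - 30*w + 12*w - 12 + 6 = 8*a^3 - 14*a^2 - 28*a + w^2*(4*a - 12) + w*(12*a^2 - 30*a - 18) - 6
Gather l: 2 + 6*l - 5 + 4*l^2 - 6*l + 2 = 4*l^2 - 1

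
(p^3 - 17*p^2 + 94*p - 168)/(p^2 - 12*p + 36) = (p^2 - 11*p + 28)/(p - 6)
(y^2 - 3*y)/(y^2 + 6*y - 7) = y*(y - 3)/(y^2 + 6*y - 7)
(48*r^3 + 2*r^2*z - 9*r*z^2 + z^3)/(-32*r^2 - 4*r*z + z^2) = (-6*r^2 - r*z + z^2)/(4*r + z)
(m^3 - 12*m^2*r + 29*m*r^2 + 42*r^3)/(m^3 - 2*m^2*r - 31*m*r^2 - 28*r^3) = (m - 6*r)/(m + 4*r)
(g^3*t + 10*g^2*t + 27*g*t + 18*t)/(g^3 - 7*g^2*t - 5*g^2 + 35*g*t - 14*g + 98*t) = t*(g^3 + 10*g^2 + 27*g + 18)/(g^3 - 7*g^2*t - 5*g^2 + 35*g*t - 14*g + 98*t)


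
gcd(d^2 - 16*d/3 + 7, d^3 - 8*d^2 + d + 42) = d - 3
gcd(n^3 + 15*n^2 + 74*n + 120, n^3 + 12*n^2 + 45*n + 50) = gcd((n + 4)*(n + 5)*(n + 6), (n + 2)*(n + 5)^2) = n + 5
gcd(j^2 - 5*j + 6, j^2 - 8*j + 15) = j - 3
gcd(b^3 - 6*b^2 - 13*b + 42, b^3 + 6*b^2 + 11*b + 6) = b + 3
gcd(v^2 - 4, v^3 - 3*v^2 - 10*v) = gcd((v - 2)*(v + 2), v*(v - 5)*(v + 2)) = v + 2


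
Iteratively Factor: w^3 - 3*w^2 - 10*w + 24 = (w - 4)*(w^2 + w - 6) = (w - 4)*(w - 2)*(w + 3)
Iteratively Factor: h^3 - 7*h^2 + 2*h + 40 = (h + 2)*(h^2 - 9*h + 20) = (h - 5)*(h + 2)*(h - 4)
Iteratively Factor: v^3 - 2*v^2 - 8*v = (v - 4)*(v^2 + 2*v) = (v - 4)*(v + 2)*(v)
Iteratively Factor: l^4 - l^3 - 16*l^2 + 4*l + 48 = (l + 2)*(l^3 - 3*l^2 - 10*l + 24) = (l - 4)*(l + 2)*(l^2 + l - 6) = (l - 4)*(l - 2)*(l + 2)*(l + 3)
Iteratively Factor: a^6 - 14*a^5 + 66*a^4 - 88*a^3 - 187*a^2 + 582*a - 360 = (a - 5)*(a^5 - 9*a^4 + 21*a^3 + 17*a^2 - 102*a + 72) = (a - 5)*(a - 3)*(a^4 - 6*a^3 + 3*a^2 + 26*a - 24) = (a - 5)*(a - 3)^2*(a^3 - 3*a^2 - 6*a + 8) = (a - 5)*(a - 3)^2*(a + 2)*(a^2 - 5*a + 4) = (a - 5)*(a - 3)^2*(a - 1)*(a + 2)*(a - 4)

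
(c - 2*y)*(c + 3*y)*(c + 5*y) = c^3 + 6*c^2*y - c*y^2 - 30*y^3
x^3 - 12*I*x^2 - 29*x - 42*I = (x - 7*I)*(x - 6*I)*(x + I)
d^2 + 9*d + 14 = (d + 2)*(d + 7)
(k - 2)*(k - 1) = k^2 - 3*k + 2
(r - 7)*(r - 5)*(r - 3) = r^3 - 15*r^2 + 71*r - 105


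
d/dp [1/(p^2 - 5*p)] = (5 - 2*p)/(p^2*(p - 5)^2)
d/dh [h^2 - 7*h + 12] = 2*h - 7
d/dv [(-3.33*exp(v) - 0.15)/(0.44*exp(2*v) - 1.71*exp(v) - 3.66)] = (1.4652*exp(2*v) + 0.132*exp(v) + 11.9313)*exp(v)/(0.1936*exp(4*v) - 1.5048*exp(3*v) - 0.2967*exp(2*v) + 12.5172*exp(v) + 13.3956)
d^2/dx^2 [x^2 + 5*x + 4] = 2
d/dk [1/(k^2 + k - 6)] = (-2*k - 1)/(k^2 + k - 6)^2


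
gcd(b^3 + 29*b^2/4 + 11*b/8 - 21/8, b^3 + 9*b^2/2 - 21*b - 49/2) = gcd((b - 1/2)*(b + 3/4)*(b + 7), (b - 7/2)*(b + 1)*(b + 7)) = b + 7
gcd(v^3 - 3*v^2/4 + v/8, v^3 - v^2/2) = v^2 - v/2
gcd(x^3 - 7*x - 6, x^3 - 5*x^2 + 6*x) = x - 3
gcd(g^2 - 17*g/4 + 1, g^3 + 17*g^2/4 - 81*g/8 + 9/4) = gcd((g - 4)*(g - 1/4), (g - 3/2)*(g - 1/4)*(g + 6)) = g - 1/4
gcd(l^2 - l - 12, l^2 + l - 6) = l + 3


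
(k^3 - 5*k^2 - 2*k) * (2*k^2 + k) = 2*k^5 - 9*k^4 - 9*k^3 - 2*k^2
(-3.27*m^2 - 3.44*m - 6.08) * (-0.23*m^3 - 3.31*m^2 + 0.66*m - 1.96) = 0.7521*m^5 + 11.6149*m^4 + 10.6266*m^3 + 24.2636*m^2 + 2.7296*m + 11.9168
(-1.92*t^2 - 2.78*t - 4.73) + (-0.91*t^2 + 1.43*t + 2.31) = -2.83*t^2 - 1.35*t - 2.42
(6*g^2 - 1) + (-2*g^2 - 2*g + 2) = 4*g^2 - 2*g + 1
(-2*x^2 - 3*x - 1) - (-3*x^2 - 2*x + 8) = x^2 - x - 9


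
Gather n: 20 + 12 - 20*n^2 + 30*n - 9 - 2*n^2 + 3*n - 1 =-22*n^2 + 33*n + 22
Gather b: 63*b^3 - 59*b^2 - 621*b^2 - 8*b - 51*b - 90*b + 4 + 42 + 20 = 63*b^3 - 680*b^2 - 149*b + 66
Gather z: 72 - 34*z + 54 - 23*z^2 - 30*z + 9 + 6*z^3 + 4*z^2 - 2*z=6*z^3 - 19*z^2 - 66*z + 135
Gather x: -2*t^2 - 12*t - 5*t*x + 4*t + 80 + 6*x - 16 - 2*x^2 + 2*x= -2*t^2 - 8*t - 2*x^2 + x*(8 - 5*t) + 64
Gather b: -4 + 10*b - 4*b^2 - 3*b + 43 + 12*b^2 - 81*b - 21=8*b^2 - 74*b + 18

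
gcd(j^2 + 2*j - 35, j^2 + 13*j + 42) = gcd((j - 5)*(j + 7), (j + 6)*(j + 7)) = j + 7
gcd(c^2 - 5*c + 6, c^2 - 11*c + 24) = c - 3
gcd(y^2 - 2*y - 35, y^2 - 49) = y - 7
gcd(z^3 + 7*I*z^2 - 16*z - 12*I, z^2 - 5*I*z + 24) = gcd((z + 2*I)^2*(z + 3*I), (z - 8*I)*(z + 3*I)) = z + 3*I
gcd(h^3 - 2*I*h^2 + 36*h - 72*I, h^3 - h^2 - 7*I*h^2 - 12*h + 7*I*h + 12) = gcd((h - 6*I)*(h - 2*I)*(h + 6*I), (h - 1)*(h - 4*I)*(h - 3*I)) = 1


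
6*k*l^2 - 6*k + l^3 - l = (6*k + l)*(l - 1)*(l + 1)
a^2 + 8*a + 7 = (a + 1)*(a + 7)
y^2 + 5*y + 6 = (y + 2)*(y + 3)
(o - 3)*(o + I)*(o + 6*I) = o^3 - 3*o^2 + 7*I*o^2 - 6*o - 21*I*o + 18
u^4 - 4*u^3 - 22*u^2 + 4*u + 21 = (u - 7)*(u - 1)*(u + 1)*(u + 3)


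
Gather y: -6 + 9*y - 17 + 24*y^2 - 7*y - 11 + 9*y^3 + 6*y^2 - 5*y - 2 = 9*y^3 + 30*y^2 - 3*y - 36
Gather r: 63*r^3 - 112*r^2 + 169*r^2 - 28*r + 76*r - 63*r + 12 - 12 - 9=63*r^3 + 57*r^2 - 15*r - 9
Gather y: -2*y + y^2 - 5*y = y^2 - 7*y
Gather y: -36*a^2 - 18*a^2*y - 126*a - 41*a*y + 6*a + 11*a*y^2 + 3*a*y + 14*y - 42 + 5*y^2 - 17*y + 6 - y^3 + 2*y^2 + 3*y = -36*a^2 - 120*a - y^3 + y^2*(11*a + 7) + y*(-18*a^2 - 38*a) - 36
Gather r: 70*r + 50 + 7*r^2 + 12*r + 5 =7*r^2 + 82*r + 55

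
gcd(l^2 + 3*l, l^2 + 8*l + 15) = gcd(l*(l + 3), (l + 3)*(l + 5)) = l + 3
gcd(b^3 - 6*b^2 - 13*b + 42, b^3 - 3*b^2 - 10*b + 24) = b^2 + b - 6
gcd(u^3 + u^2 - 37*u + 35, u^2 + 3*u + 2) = 1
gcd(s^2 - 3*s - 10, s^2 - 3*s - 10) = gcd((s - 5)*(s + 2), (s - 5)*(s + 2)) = s^2 - 3*s - 10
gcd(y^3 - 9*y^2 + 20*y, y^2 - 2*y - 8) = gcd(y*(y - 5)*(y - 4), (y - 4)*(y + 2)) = y - 4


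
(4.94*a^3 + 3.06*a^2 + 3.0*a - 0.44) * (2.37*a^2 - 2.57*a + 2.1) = 11.7078*a^5 - 5.4436*a^4 + 9.6198*a^3 - 2.3268*a^2 + 7.4308*a - 0.924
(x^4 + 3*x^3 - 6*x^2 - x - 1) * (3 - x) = -x^5 + 15*x^3 - 17*x^2 - 2*x - 3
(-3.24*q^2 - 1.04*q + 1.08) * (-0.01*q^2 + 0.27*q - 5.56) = 0.0324*q^4 - 0.8644*q^3 + 17.7228*q^2 + 6.074*q - 6.0048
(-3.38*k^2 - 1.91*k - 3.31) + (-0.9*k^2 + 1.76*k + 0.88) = -4.28*k^2 - 0.15*k - 2.43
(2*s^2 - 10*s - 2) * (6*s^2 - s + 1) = 12*s^4 - 62*s^3 - 8*s - 2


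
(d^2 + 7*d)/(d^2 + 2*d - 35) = d/(d - 5)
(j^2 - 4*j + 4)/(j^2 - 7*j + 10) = (j - 2)/(j - 5)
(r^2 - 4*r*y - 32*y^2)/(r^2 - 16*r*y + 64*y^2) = (-r - 4*y)/(-r + 8*y)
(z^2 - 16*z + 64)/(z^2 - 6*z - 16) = (z - 8)/(z + 2)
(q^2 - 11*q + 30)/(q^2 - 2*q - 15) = (q - 6)/(q + 3)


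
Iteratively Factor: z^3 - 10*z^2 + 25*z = (z)*(z^2 - 10*z + 25) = z*(z - 5)*(z - 5)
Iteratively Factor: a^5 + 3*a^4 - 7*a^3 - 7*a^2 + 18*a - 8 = (a - 1)*(a^4 + 4*a^3 - 3*a^2 - 10*a + 8) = (a - 1)^2*(a^3 + 5*a^2 + 2*a - 8) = (a - 1)^3*(a^2 + 6*a + 8) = (a - 1)^3*(a + 2)*(a + 4)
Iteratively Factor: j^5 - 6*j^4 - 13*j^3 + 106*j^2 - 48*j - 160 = (j - 4)*(j^4 - 2*j^3 - 21*j^2 + 22*j + 40) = (j - 4)*(j + 4)*(j^3 - 6*j^2 + 3*j + 10) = (j - 4)*(j - 2)*(j + 4)*(j^2 - 4*j - 5) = (j - 5)*(j - 4)*(j - 2)*(j + 4)*(j + 1)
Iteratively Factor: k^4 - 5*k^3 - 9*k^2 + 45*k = (k)*(k^3 - 5*k^2 - 9*k + 45) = k*(k + 3)*(k^2 - 8*k + 15) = k*(k - 3)*(k + 3)*(k - 5)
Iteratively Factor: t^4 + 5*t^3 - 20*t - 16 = (t - 2)*(t^3 + 7*t^2 + 14*t + 8) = (t - 2)*(t + 2)*(t^2 + 5*t + 4) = (t - 2)*(t + 2)*(t + 4)*(t + 1)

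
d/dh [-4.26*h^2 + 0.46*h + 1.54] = 0.46 - 8.52*h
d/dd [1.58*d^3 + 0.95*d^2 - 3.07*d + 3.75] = 4.74*d^2 + 1.9*d - 3.07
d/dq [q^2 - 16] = 2*q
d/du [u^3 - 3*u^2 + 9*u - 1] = 3*u^2 - 6*u + 9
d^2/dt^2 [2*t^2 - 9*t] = 4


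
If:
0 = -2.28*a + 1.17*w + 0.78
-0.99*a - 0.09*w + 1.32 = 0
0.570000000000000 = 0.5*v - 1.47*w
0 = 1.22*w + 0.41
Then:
No Solution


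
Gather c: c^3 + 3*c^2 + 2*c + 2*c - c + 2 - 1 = c^3 + 3*c^2 + 3*c + 1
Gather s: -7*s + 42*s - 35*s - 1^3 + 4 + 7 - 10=0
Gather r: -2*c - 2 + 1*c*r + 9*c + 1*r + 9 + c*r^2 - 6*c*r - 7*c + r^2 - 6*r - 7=r^2*(c + 1) + r*(-5*c - 5)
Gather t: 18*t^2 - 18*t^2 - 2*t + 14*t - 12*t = 0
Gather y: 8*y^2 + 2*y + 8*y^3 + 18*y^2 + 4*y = 8*y^3 + 26*y^2 + 6*y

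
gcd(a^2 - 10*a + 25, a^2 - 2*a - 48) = 1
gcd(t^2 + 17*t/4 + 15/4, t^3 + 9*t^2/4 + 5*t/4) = t + 5/4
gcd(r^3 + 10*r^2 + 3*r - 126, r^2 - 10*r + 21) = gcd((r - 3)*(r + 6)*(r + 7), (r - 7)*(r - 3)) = r - 3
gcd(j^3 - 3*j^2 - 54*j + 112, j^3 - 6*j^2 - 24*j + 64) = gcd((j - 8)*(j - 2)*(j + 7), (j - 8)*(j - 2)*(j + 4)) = j^2 - 10*j + 16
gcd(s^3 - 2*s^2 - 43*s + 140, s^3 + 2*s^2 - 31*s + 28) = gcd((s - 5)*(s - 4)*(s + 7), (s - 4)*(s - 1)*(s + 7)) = s^2 + 3*s - 28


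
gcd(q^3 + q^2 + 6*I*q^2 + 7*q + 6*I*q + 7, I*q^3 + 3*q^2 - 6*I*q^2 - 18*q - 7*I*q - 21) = q + 1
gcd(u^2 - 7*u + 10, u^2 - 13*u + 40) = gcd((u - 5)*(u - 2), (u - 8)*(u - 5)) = u - 5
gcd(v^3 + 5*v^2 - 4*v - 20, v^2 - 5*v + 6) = v - 2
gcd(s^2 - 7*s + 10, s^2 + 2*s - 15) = 1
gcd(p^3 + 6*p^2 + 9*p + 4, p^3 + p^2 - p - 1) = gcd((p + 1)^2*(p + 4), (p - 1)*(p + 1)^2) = p^2 + 2*p + 1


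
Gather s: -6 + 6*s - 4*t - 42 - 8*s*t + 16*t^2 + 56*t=s*(6 - 8*t) + 16*t^2 + 52*t - 48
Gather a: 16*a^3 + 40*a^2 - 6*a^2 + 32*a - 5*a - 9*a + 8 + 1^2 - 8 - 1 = 16*a^3 + 34*a^2 + 18*a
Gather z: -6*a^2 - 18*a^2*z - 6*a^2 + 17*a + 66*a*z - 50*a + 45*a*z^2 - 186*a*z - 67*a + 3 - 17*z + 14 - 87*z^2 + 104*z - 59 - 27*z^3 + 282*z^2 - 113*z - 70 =-12*a^2 - 100*a - 27*z^3 + z^2*(45*a + 195) + z*(-18*a^2 - 120*a - 26) - 112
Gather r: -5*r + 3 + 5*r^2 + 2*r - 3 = 5*r^2 - 3*r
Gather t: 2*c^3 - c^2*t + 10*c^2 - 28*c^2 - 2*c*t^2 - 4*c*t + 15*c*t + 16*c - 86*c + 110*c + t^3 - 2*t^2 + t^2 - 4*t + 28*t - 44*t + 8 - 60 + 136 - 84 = 2*c^3 - 18*c^2 + 40*c + t^3 + t^2*(-2*c - 1) + t*(-c^2 + 11*c - 20)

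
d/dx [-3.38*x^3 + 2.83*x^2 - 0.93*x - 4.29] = -10.14*x^2 + 5.66*x - 0.93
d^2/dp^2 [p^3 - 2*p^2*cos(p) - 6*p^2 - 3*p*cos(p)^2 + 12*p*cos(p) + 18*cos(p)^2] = 2*p^2*cos(p) + 8*p*sin(p) - 12*p*cos(p) + 6*p*cos(2*p) + 6*p - 24*sin(p) + 6*sin(2*p) - 4*cos(p) - 36*cos(2*p) - 12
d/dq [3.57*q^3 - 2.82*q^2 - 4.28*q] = 10.71*q^2 - 5.64*q - 4.28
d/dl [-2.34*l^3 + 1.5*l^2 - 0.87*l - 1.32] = -7.02*l^2 + 3.0*l - 0.87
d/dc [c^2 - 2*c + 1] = 2*c - 2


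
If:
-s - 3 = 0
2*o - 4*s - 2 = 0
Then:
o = -5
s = -3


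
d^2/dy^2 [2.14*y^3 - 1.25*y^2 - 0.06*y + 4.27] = 12.84*y - 2.5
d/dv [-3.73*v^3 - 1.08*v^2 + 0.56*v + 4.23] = -11.19*v^2 - 2.16*v + 0.56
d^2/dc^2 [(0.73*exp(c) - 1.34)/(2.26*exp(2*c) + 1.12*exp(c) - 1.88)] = (3.728548*exp(4*c) - 29.224512*exp(3*c) + 8.43431999999999*exp(2*c) - 22.917376*exp(c) - 0.241392)*exp(c)/(11.543176*exp(6*c) + 17.161536*exp(5*c) - 20.302032*exp(4*c) - 27.147008*exp(3*c) + 16.888416*exp(2*c) + 11.875584*exp(c) - 6.644672)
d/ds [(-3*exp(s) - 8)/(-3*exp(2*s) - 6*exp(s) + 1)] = (-6*(exp(s) + 1)*(3*exp(s) + 8) + 9*exp(2*s) + 18*exp(s) - 3)*exp(s)/(3*exp(2*s) + 6*exp(s) - 1)^2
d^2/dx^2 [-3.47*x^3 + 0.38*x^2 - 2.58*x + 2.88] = 0.76 - 20.82*x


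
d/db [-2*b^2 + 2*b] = 2 - 4*b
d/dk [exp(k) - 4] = exp(k)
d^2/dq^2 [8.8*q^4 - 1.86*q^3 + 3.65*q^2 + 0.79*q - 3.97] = 105.6*q^2 - 11.16*q + 7.3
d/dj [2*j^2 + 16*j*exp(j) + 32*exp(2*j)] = 16*j*exp(j) + 4*j + 64*exp(2*j) + 16*exp(j)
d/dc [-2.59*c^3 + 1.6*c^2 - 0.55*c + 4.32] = -7.77*c^2 + 3.2*c - 0.55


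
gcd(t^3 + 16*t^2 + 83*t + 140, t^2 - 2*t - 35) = t + 5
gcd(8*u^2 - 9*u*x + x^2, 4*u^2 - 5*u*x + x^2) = -u + x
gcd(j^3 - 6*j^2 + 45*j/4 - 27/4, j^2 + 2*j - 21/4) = j - 3/2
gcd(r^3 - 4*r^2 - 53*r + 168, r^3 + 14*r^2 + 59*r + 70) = r + 7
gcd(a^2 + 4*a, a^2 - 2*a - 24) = a + 4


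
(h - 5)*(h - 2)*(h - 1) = h^3 - 8*h^2 + 17*h - 10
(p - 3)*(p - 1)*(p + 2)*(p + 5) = p^4 + 3*p^3 - 15*p^2 - 19*p + 30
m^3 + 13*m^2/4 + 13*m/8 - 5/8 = (m - 1/4)*(m + 1)*(m + 5/2)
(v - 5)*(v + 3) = v^2 - 2*v - 15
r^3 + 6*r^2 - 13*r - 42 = (r - 3)*(r + 2)*(r + 7)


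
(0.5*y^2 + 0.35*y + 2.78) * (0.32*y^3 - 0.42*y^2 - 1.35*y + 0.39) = 0.16*y^5 - 0.098*y^4 + 0.0675999999999999*y^3 - 1.4451*y^2 - 3.6165*y + 1.0842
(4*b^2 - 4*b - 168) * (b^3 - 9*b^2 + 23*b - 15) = 4*b^5 - 40*b^4 - 40*b^3 + 1360*b^2 - 3804*b + 2520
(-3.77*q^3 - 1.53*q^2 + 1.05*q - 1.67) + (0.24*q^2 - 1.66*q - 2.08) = -3.77*q^3 - 1.29*q^2 - 0.61*q - 3.75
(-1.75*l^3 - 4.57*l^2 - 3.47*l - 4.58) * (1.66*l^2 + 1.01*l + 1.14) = -2.905*l^5 - 9.3537*l^4 - 12.3709*l^3 - 16.3173*l^2 - 8.5816*l - 5.2212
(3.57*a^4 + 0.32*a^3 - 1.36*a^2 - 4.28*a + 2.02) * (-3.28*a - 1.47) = -11.7096*a^5 - 6.2975*a^4 + 3.9904*a^3 + 16.0376*a^2 - 0.334*a - 2.9694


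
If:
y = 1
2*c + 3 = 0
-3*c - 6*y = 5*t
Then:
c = -3/2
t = -3/10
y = 1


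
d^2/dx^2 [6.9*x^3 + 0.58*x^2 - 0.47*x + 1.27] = 41.4*x + 1.16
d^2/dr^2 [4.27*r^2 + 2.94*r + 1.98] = 8.54000000000000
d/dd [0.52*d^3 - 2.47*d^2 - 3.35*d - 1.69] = 1.56*d^2 - 4.94*d - 3.35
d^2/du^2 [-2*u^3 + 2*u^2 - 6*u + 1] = 4 - 12*u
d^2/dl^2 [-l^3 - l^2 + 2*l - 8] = -6*l - 2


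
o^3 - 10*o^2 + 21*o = o*(o - 7)*(o - 3)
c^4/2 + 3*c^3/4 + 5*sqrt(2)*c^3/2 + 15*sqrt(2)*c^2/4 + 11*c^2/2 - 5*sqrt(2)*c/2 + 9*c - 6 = (c/2 + sqrt(2))*(c - 1/2)*(c + 2)*(c + 3*sqrt(2))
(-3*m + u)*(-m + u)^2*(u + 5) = -3*m^3*u - 15*m^3 + 7*m^2*u^2 + 35*m^2*u - 5*m*u^3 - 25*m*u^2 + u^4 + 5*u^3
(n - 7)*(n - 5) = n^2 - 12*n + 35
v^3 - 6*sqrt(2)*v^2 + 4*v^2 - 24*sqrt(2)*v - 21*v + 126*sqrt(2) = (v - 3)*(v + 7)*(v - 6*sqrt(2))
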